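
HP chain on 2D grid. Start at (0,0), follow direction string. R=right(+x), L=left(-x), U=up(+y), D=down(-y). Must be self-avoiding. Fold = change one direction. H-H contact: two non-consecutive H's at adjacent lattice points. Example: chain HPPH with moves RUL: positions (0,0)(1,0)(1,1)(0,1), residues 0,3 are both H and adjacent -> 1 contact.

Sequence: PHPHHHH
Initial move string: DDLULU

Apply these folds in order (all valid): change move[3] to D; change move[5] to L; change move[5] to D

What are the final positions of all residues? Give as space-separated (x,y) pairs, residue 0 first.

Initial moves: DDLULU
Fold: move[3]->D => DDLDLU (positions: [(0, 0), (0, -1), (0, -2), (-1, -2), (-1, -3), (-2, -3), (-2, -2)])
Fold: move[5]->L => DDLDLL (positions: [(0, 0), (0, -1), (0, -2), (-1, -2), (-1, -3), (-2, -3), (-3, -3)])
Fold: move[5]->D => DDLDLD (positions: [(0, 0), (0, -1), (0, -2), (-1, -2), (-1, -3), (-2, -3), (-2, -4)])

Answer: (0,0) (0,-1) (0,-2) (-1,-2) (-1,-3) (-2,-3) (-2,-4)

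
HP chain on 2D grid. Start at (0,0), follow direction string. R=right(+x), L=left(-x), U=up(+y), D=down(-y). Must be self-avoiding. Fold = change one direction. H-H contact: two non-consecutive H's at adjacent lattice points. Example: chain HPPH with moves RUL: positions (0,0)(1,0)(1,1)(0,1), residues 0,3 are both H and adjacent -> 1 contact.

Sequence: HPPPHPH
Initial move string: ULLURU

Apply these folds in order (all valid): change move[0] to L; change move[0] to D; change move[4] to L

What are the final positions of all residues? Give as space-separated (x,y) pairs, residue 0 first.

Initial moves: ULLURU
Fold: move[0]->L => LLLURU (positions: [(0, 0), (-1, 0), (-2, 0), (-3, 0), (-3, 1), (-2, 1), (-2, 2)])
Fold: move[0]->D => DLLURU (positions: [(0, 0), (0, -1), (-1, -1), (-2, -1), (-2, 0), (-1, 0), (-1, 1)])
Fold: move[4]->L => DLLULU (positions: [(0, 0), (0, -1), (-1, -1), (-2, -1), (-2, 0), (-3, 0), (-3, 1)])

Answer: (0,0) (0,-1) (-1,-1) (-2,-1) (-2,0) (-3,0) (-3,1)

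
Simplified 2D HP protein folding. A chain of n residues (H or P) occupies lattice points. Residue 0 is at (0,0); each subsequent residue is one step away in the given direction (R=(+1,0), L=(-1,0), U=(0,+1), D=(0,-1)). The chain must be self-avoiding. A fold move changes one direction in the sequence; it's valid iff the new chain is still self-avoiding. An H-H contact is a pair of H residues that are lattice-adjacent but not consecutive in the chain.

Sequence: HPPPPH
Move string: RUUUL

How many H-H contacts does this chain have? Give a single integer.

Answer: 0

Derivation:
Positions: [(0, 0), (1, 0), (1, 1), (1, 2), (1, 3), (0, 3)]
No H-H contacts found.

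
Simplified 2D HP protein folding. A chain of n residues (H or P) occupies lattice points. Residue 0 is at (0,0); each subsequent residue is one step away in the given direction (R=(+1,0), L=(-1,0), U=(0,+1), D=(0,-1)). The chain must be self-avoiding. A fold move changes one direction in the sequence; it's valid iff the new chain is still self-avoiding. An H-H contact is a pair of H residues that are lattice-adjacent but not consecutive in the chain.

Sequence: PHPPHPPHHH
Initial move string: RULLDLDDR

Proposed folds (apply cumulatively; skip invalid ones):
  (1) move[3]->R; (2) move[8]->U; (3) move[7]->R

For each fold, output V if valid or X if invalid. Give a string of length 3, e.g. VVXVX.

Answer: XXV

Derivation:
Initial: RULLDLDDR -> [(0, 0), (1, 0), (1, 1), (0, 1), (-1, 1), (-1, 0), (-2, 0), (-2, -1), (-2, -2), (-1, -2)]
Fold 1: move[3]->R => RULRDLDDR INVALID (collision), skipped
Fold 2: move[8]->U => RULLDLDDU INVALID (collision), skipped
Fold 3: move[7]->R => RULLDLDRR VALID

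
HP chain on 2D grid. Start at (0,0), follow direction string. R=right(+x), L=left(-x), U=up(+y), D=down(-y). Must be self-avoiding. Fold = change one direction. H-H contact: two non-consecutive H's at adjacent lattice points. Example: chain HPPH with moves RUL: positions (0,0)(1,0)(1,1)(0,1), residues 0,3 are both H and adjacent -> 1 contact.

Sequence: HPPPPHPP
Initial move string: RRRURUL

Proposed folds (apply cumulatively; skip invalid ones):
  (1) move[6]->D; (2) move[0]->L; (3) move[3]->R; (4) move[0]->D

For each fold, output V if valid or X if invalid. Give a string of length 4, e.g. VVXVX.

Answer: XXVV

Derivation:
Initial: RRRURUL -> [(0, 0), (1, 0), (2, 0), (3, 0), (3, 1), (4, 1), (4, 2), (3, 2)]
Fold 1: move[6]->D => RRRURUD INVALID (collision), skipped
Fold 2: move[0]->L => LRRURUL INVALID (collision), skipped
Fold 3: move[3]->R => RRRRRUL VALID
Fold 4: move[0]->D => DRRRRUL VALID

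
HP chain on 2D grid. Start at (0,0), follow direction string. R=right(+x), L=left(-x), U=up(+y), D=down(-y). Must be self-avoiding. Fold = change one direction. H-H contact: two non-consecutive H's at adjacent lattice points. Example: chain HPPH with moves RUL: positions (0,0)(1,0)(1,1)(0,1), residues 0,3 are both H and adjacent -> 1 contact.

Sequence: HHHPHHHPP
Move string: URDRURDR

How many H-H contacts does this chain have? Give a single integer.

Positions: [(0, 0), (0, 1), (1, 1), (1, 0), (2, 0), (2, 1), (3, 1), (3, 0), (4, 0)]
H-H contact: residue 2 @(1,1) - residue 5 @(2, 1)

Answer: 1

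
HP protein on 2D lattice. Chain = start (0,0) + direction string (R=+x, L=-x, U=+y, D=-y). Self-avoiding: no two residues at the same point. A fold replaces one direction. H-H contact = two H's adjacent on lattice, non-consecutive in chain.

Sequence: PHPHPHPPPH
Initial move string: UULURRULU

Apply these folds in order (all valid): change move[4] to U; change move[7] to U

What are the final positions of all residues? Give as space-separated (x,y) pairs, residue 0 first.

Initial moves: UULURRULU
Fold: move[4]->U => UULUURULU (positions: [(0, 0), (0, 1), (0, 2), (-1, 2), (-1, 3), (-1, 4), (0, 4), (0, 5), (-1, 5), (-1, 6)])
Fold: move[7]->U => UULUURUUU (positions: [(0, 0), (0, 1), (0, 2), (-1, 2), (-1, 3), (-1, 4), (0, 4), (0, 5), (0, 6), (0, 7)])

Answer: (0,0) (0,1) (0,2) (-1,2) (-1,3) (-1,4) (0,4) (0,5) (0,6) (0,7)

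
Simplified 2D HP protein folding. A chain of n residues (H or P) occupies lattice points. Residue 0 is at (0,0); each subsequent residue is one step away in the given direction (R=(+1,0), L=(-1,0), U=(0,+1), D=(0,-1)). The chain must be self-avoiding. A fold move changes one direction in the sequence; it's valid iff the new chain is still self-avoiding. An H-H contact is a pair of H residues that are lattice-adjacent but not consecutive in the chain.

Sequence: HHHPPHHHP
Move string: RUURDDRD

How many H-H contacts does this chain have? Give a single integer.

Positions: [(0, 0), (1, 0), (1, 1), (1, 2), (2, 2), (2, 1), (2, 0), (3, 0), (3, -1)]
H-H contact: residue 1 @(1,0) - residue 6 @(2, 0)
H-H contact: residue 2 @(1,1) - residue 5 @(2, 1)

Answer: 2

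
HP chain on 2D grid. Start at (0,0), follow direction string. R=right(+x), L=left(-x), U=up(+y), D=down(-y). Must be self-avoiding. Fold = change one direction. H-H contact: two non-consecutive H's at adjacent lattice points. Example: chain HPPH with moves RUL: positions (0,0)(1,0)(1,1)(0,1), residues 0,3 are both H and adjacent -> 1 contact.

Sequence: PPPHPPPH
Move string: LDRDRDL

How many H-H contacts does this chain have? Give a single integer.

Positions: [(0, 0), (-1, 0), (-1, -1), (0, -1), (0, -2), (1, -2), (1, -3), (0, -3)]
No H-H contacts found.

Answer: 0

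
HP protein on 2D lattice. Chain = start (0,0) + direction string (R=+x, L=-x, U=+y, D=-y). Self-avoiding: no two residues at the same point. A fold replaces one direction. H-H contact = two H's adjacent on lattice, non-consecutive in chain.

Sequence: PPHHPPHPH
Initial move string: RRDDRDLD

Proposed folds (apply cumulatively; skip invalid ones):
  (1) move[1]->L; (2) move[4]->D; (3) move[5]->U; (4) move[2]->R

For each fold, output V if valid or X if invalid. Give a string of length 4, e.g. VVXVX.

Initial: RRDDRDLD -> [(0, 0), (1, 0), (2, 0), (2, -1), (2, -2), (3, -2), (3, -3), (2, -3), (2, -4)]
Fold 1: move[1]->L => RLDDRDLD INVALID (collision), skipped
Fold 2: move[4]->D => RRDDDDLD VALID
Fold 3: move[5]->U => RRDDDULD INVALID (collision), skipped
Fold 4: move[2]->R => RRRDDDLD VALID

Answer: XVXV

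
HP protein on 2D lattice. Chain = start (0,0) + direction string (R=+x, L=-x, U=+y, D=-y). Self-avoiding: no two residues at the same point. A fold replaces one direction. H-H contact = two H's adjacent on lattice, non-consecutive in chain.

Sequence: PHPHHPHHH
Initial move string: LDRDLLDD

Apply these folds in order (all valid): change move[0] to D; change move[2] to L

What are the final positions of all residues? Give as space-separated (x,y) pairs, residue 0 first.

Answer: (0,0) (0,-1) (0,-2) (-1,-2) (-1,-3) (-2,-3) (-3,-3) (-3,-4) (-3,-5)

Derivation:
Initial moves: LDRDLLDD
Fold: move[0]->D => DDRDLLDD (positions: [(0, 0), (0, -1), (0, -2), (1, -2), (1, -3), (0, -3), (-1, -3), (-1, -4), (-1, -5)])
Fold: move[2]->L => DDLDLLDD (positions: [(0, 0), (0, -1), (0, -2), (-1, -2), (-1, -3), (-2, -3), (-3, -3), (-3, -4), (-3, -5)])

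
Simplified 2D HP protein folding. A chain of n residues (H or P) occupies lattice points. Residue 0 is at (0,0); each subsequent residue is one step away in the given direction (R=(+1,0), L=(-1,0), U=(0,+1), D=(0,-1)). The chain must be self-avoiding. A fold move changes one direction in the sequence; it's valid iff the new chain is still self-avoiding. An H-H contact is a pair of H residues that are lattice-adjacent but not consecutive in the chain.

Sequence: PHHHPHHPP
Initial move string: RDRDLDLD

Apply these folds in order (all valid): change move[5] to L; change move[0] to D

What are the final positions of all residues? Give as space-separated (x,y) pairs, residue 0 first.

Answer: (0,0) (0,-1) (0,-2) (1,-2) (1,-3) (0,-3) (-1,-3) (-2,-3) (-2,-4)

Derivation:
Initial moves: RDRDLDLD
Fold: move[5]->L => RDRDLLLD (positions: [(0, 0), (1, 0), (1, -1), (2, -1), (2, -2), (1, -2), (0, -2), (-1, -2), (-1, -3)])
Fold: move[0]->D => DDRDLLLD (positions: [(0, 0), (0, -1), (0, -2), (1, -2), (1, -3), (0, -3), (-1, -3), (-2, -3), (-2, -4)])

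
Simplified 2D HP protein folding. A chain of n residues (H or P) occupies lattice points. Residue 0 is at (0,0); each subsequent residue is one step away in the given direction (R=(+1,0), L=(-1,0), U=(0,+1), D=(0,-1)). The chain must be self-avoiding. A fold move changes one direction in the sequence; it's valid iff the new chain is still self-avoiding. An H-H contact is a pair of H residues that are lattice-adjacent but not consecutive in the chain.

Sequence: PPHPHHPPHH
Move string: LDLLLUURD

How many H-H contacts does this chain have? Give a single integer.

Positions: [(0, 0), (-1, 0), (-1, -1), (-2, -1), (-3, -1), (-4, -1), (-4, 0), (-4, 1), (-3, 1), (-3, 0)]
H-H contact: residue 4 @(-3,-1) - residue 9 @(-3, 0)

Answer: 1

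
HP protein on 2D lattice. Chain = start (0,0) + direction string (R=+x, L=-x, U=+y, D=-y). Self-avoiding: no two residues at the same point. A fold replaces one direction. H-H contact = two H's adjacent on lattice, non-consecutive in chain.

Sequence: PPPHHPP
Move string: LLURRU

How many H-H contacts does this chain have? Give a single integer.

Answer: 0

Derivation:
Positions: [(0, 0), (-1, 0), (-2, 0), (-2, 1), (-1, 1), (0, 1), (0, 2)]
No H-H contacts found.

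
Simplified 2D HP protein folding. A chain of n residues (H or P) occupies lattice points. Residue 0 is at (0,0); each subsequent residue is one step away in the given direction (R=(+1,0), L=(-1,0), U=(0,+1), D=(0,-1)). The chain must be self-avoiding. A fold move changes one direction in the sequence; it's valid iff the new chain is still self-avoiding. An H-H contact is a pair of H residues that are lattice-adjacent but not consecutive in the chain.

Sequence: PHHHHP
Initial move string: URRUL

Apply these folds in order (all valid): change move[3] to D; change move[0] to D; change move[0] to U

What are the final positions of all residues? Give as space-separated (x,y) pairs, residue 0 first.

Answer: (0,0) (0,1) (1,1) (2,1) (2,0) (1,0)

Derivation:
Initial moves: URRUL
Fold: move[3]->D => URRDL (positions: [(0, 0), (0, 1), (1, 1), (2, 1), (2, 0), (1, 0)])
Fold: move[0]->D => DRRDL (positions: [(0, 0), (0, -1), (1, -1), (2, -1), (2, -2), (1, -2)])
Fold: move[0]->U => URRDL (positions: [(0, 0), (0, 1), (1, 1), (2, 1), (2, 0), (1, 0)])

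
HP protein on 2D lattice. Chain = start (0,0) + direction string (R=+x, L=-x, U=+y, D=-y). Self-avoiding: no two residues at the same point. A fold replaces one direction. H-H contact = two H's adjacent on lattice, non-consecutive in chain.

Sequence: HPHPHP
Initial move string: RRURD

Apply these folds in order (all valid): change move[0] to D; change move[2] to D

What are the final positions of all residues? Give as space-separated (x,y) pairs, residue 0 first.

Initial moves: RRURD
Fold: move[0]->D => DRURD (positions: [(0, 0), (0, -1), (1, -1), (1, 0), (2, 0), (2, -1)])
Fold: move[2]->D => DRDRD (positions: [(0, 0), (0, -1), (1, -1), (1, -2), (2, -2), (2, -3)])

Answer: (0,0) (0,-1) (1,-1) (1,-2) (2,-2) (2,-3)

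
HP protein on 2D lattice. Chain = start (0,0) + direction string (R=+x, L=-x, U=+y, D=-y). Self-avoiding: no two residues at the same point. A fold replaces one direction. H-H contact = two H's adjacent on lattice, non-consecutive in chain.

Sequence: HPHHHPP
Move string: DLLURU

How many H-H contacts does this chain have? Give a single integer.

Positions: [(0, 0), (0, -1), (-1, -1), (-2, -1), (-2, 0), (-1, 0), (-1, 1)]
No H-H contacts found.

Answer: 0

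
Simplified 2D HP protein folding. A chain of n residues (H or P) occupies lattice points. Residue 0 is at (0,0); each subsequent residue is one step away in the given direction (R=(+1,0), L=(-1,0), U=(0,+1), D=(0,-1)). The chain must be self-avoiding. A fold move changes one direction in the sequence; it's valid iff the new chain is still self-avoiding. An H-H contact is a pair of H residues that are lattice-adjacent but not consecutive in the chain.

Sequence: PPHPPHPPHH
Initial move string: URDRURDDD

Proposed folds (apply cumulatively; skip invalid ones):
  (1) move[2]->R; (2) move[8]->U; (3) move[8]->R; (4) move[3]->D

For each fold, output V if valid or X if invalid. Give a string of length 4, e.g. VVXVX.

Initial: URDRURDDD -> [(0, 0), (0, 1), (1, 1), (1, 0), (2, 0), (2, 1), (3, 1), (3, 0), (3, -1), (3, -2)]
Fold 1: move[2]->R => URRRURDDD VALID
Fold 2: move[8]->U => URRRURDDU INVALID (collision), skipped
Fold 3: move[8]->R => URRRURDDR VALID
Fold 4: move[3]->D => URRDURDDR INVALID (collision), skipped

Answer: VXVX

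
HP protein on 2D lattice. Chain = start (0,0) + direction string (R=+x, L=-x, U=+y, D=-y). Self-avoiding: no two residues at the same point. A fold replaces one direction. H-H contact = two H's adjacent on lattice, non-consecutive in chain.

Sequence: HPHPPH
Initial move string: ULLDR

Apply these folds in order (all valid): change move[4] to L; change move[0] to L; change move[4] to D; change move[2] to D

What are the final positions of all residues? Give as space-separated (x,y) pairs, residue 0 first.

Answer: (0,0) (-1,0) (-2,0) (-2,-1) (-2,-2) (-2,-3)

Derivation:
Initial moves: ULLDR
Fold: move[4]->L => ULLDL (positions: [(0, 0), (0, 1), (-1, 1), (-2, 1), (-2, 0), (-3, 0)])
Fold: move[0]->L => LLLDL (positions: [(0, 0), (-1, 0), (-2, 0), (-3, 0), (-3, -1), (-4, -1)])
Fold: move[4]->D => LLLDD (positions: [(0, 0), (-1, 0), (-2, 0), (-3, 0), (-3, -1), (-3, -2)])
Fold: move[2]->D => LLDDD (positions: [(0, 0), (-1, 0), (-2, 0), (-2, -1), (-2, -2), (-2, -3)])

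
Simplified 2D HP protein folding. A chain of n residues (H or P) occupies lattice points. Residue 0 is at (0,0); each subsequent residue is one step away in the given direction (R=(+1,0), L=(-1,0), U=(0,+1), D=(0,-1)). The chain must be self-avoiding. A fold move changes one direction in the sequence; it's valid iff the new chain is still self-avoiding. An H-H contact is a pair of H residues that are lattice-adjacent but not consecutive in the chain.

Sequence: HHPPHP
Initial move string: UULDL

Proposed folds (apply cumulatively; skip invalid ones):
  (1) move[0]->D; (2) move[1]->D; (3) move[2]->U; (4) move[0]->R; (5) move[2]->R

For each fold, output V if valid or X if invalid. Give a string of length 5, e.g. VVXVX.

Initial: UULDL -> [(0, 0), (0, 1), (0, 2), (-1, 2), (-1, 1), (-2, 1)]
Fold 1: move[0]->D => DULDL INVALID (collision), skipped
Fold 2: move[1]->D => UDLDL INVALID (collision), skipped
Fold 3: move[2]->U => UUUDL INVALID (collision), skipped
Fold 4: move[0]->R => RULDL INVALID (collision), skipped
Fold 5: move[2]->R => UURDL INVALID (collision), skipped

Answer: XXXXX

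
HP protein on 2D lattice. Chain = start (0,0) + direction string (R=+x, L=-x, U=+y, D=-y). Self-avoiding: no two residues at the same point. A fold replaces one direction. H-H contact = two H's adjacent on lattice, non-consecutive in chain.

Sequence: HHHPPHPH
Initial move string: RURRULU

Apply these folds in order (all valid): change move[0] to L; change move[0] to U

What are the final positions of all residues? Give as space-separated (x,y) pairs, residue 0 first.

Initial moves: RURRULU
Fold: move[0]->L => LURRULU (positions: [(0, 0), (-1, 0), (-1, 1), (0, 1), (1, 1), (1, 2), (0, 2), (0, 3)])
Fold: move[0]->U => UURRULU (positions: [(0, 0), (0, 1), (0, 2), (1, 2), (2, 2), (2, 3), (1, 3), (1, 4)])

Answer: (0,0) (0,1) (0,2) (1,2) (2,2) (2,3) (1,3) (1,4)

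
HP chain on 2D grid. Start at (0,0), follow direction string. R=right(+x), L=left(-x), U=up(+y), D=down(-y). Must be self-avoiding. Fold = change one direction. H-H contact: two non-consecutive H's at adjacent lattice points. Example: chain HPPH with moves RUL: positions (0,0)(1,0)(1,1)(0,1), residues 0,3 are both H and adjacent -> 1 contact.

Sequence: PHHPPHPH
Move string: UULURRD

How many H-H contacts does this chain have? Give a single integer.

Positions: [(0, 0), (0, 1), (0, 2), (-1, 2), (-1, 3), (0, 3), (1, 3), (1, 2)]
H-H contact: residue 2 @(0,2) - residue 7 @(1, 2)
H-H contact: residue 2 @(0,2) - residue 5 @(0, 3)

Answer: 2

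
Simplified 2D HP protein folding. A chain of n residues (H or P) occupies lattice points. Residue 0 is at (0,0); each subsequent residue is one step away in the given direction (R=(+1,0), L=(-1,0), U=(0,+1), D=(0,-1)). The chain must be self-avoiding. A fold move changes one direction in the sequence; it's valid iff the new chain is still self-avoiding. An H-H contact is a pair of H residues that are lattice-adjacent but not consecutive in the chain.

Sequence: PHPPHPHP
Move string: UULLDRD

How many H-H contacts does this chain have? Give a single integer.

Answer: 1

Derivation:
Positions: [(0, 0), (0, 1), (0, 2), (-1, 2), (-2, 2), (-2, 1), (-1, 1), (-1, 0)]
H-H contact: residue 1 @(0,1) - residue 6 @(-1, 1)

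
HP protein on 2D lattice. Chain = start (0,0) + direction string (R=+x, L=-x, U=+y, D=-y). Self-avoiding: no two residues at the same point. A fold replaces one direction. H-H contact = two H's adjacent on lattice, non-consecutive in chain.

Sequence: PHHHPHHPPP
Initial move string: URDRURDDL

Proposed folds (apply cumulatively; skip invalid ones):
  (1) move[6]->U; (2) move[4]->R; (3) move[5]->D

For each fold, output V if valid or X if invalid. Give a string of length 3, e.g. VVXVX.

Answer: XVV

Derivation:
Initial: URDRURDDL -> [(0, 0), (0, 1), (1, 1), (1, 0), (2, 0), (2, 1), (3, 1), (3, 0), (3, -1), (2, -1)]
Fold 1: move[6]->U => URDRURUDL INVALID (collision), skipped
Fold 2: move[4]->R => URDRRRDDL VALID
Fold 3: move[5]->D => URDRRDDDL VALID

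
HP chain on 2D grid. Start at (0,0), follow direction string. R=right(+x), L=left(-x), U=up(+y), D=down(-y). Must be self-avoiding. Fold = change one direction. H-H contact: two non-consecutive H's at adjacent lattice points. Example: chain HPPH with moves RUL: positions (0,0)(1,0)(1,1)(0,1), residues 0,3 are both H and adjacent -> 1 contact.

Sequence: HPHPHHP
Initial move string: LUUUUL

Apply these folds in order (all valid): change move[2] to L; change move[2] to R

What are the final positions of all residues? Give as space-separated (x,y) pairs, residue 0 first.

Answer: (0,0) (-1,0) (-1,1) (0,1) (0,2) (0,3) (-1,3)

Derivation:
Initial moves: LUUUUL
Fold: move[2]->L => LULUUL (positions: [(0, 0), (-1, 0), (-1, 1), (-2, 1), (-2, 2), (-2, 3), (-3, 3)])
Fold: move[2]->R => LURUUL (positions: [(0, 0), (-1, 0), (-1, 1), (0, 1), (0, 2), (0, 3), (-1, 3)])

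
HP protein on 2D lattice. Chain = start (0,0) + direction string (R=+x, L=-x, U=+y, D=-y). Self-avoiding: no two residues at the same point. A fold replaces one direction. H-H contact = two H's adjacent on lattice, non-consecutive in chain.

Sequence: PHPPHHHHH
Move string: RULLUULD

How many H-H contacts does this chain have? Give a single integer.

Positions: [(0, 0), (1, 0), (1, 1), (0, 1), (-1, 1), (-1, 2), (-1, 3), (-2, 3), (-2, 2)]
H-H contact: residue 5 @(-1,2) - residue 8 @(-2, 2)

Answer: 1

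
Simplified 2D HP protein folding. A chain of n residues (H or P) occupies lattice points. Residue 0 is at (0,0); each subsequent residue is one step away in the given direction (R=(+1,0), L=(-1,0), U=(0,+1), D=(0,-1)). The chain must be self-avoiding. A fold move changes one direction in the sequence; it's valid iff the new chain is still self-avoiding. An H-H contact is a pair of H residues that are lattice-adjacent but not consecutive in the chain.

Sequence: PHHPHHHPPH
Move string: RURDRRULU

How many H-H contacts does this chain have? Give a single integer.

Positions: [(0, 0), (1, 0), (1, 1), (2, 1), (2, 0), (3, 0), (4, 0), (4, 1), (3, 1), (3, 2)]
H-H contact: residue 1 @(1,0) - residue 4 @(2, 0)

Answer: 1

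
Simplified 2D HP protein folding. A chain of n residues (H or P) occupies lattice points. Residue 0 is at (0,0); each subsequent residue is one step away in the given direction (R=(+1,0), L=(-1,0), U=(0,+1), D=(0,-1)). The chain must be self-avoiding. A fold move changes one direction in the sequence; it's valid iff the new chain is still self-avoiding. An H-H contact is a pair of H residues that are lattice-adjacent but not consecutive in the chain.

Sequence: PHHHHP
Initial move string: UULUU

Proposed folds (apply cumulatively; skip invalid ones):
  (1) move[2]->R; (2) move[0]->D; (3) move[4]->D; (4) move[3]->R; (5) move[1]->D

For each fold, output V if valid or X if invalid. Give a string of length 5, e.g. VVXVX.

Initial: UULUU -> [(0, 0), (0, 1), (0, 2), (-1, 2), (-1, 3), (-1, 4)]
Fold 1: move[2]->R => UURUU VALID
Fold 2: move[0]->D => DURUU INVALID (collision), skipped
Fold 3: move[4]->D => UURUD INVALID (collision), skipped
Fold 4: move[3]->R => UURRU VALID
Fold 5: move[1]->D => UDRRU INVALID (collision), skipped

Answer: VXXVX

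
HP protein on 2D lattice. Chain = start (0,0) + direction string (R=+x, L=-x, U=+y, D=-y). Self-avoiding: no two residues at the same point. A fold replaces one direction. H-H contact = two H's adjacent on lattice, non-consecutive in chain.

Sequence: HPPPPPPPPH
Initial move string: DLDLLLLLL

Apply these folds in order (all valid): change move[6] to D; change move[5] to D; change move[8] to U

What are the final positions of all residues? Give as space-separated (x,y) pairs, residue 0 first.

Initial moves: DLDLLLLLL
Fold: move[6]->D => DLDLLLDLL (positions: [(0, 0), (0, -1), (-1, -1), (-1, -2), (-2, -2), (-3, -2), (-4, -2), (-4, -3), (-5, -3), (-6, -3)])
Fold: move[5]->D => DLDLLDDLL (positions: [(0, 0), (0, -1), (-1, -1), (-1, -2), (-2, -2), (-3, -2), (-3, -3), (-3, -4), (-4, -4), (-5, -4)])
Fold: move[8]->U => DLDLLDDLU (positions: [(0, 0), (0, -1), (-1, -1), (-1, -2), (-2, -2), (-3, -2), (-3, -3), (-3, -4), (-4, -4), (-4, -3)])

Answer: (0,0) (0,-1) (-1,-1) (-1,-2) (-2,-2) (-3,-2) (-3,-3) (-3,-4) (-4,-4) (-4,-3)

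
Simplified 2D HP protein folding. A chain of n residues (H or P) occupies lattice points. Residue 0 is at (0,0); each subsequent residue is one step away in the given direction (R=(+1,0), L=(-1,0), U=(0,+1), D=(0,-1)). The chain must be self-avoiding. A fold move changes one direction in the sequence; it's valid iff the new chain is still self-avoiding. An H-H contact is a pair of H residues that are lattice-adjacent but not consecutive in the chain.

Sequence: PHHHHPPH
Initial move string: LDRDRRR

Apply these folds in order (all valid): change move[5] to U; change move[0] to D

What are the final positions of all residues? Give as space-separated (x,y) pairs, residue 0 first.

Answer: (0,0) (0,-1) (0,-2) (1,-2) (1,-3) (2,-3) (2,-2) (3,-2)

Derivation:
Initial moves: LDRDRRR
Fold: move[5]->U => LDRDRUR (positions: [(0, 0), (-1, 0), (-1, -1), (0, -1), (0, -2), (1, -2), (1, -1), (2, -1)])
Fold: move[0]->D => DDRDRUR (positions: [(0, 0), (0, -1), (0, -2), (1, -2), (1, -3), (2, -3), (2, -2), (3, -2)])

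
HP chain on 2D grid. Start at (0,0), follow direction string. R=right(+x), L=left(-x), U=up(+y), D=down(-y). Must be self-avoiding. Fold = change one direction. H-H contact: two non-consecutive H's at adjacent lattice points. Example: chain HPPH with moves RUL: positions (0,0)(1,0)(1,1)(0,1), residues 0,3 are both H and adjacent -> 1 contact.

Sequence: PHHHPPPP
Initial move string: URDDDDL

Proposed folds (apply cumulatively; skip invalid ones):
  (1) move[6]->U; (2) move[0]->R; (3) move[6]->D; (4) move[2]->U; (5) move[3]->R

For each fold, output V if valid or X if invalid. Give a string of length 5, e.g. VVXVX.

Initial: URDDDDL -> [(0, 0), (0, 1), (1, 1), (1, 0), (1, -1), (1, -2), (1, -3), (0, -3)]
Fold 1: move[6]->U => URDDDDU INVALID (collision), skipped
Fold 2: move[0]->R => RRDDDDL VALID
Fold 3: move[6]->D => RRDDDDD VALID
Fold 4: move[2]->U => RRUDDDD INVALID (collision), skipped
Fold 5: move[3]->R => RRDRDDD VALID

Answer: XVVXV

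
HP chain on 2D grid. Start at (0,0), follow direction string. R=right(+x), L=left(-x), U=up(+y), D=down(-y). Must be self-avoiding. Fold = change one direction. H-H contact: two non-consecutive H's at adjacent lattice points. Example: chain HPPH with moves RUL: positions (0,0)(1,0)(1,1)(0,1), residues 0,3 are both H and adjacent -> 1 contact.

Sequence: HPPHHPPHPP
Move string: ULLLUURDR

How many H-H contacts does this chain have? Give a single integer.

Positions: [(0, 0), (0, 1), (-1, 1), (-2, 1), (-3, 1), (-3, 2), (-3, 3), (-2, 3), (-2, 2), (-1, 2)]
No H-H contacts found.

Answer: 0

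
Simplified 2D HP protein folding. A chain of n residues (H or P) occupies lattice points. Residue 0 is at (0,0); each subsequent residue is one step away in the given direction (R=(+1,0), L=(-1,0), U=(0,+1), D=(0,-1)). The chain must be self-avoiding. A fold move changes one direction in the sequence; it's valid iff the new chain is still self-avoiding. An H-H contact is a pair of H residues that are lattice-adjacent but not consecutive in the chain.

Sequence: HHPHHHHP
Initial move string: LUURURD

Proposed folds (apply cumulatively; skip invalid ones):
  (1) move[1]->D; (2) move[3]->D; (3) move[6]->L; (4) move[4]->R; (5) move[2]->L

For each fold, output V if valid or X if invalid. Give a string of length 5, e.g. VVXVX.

Answer: XXXVX

Derivation:
Initial: LUURURD -> [(0, 0), (-1, 0), (-1, 1), (-1, 2), (0, 2), (0, 3), (1, 3), (1, 2)]
Fold 1: move[1]->D => LDURURD INVALID (collision), skipped
Fold 2: move[3]->D => LUUDURD INVALID (collision), skipped
Fold 3: move[6]->L => LUURURL INVALID (collision), skipped
Fold 4: move[4]->R => LUURRRD VALID
Fold 5: move[2]->L => LULRRRD INVALID (collision), skipped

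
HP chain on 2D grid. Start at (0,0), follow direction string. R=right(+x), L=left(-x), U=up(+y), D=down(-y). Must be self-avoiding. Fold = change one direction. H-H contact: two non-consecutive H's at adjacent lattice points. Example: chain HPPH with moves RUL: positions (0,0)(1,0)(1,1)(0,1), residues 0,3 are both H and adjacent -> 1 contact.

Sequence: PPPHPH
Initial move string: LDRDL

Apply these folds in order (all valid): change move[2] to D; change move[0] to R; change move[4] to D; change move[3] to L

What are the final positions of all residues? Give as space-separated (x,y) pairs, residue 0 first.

Answer: (0,0) (1,0) (1,-1) (1,-2) (0,-2) (0,-3)

Derivation:
Initial moves: LDRDL
Fold: move[2]->D => LDDDL (positions: [(0, 0), (-1, 0), (-1, -1), (-1, -2), (-1, -3), (-2, -3)])
Fold: move[0]->R => RDDDL (positions: [(0, 0), (1, 0), (1, -1), (1, -2), (1, -3), (0, -3)])
Fold: move[4]->D => RDDDD (positions: [(0, 0), (1, 0), (1, -1), (1, -2), (1, -3), (1, -4)])
Fold: move[3]->L => RDDLD (positions: [(0, 0), (1, 0), (1, -1), (1, -2), (0, -2), (0, -3)])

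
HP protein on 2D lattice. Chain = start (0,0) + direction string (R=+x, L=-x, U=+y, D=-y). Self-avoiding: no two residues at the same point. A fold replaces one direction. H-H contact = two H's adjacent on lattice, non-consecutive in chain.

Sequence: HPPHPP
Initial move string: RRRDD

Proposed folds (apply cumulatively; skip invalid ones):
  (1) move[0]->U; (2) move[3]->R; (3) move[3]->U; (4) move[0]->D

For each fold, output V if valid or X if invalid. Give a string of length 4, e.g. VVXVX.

Initial: RRRDD -> [(0, 0), (1, 0), (2, 0), (3, 0), (3, -1), (3, -2)]
Fold 1: move[0]->U => URRDD VALID
Fold 2: move[3]->R => URRRD VALID
Fold 3: move[3]->U => URRUD INVALID (collision), skipped
Fold 4: move[0]->D => DRRRD VALID

Answer: VVXV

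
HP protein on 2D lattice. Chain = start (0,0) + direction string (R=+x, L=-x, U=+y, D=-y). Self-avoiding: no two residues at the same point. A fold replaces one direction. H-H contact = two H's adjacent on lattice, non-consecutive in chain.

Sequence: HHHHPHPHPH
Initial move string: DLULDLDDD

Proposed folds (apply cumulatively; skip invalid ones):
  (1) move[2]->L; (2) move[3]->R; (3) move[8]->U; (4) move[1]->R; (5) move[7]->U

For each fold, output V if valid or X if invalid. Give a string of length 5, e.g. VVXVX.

Answer: VXXXX

Derivation:
Initial: DLULDLDDD -> [(0, 0), (0, -1), (-1, -1), (-1, 0), (-2, 0), (-2, -1), (-3, -1), (-3, -2), (-3, -3), (-3, -4)]
Fold 1: move[2]->L => DLLLDLDDD VALID
Fold 2: move[3]->R => DLLRDLDDD INVALID (collision), skipped
Fold 3: move[8]->U => DLLLDLDDU INVALID (collision), skipped
Fold 4: move[1]->R => DRLLDLDDD INVALID (collision), skipped
Fold 5: move[7]->U => DLLLDLDUD INVALID (collision), skipped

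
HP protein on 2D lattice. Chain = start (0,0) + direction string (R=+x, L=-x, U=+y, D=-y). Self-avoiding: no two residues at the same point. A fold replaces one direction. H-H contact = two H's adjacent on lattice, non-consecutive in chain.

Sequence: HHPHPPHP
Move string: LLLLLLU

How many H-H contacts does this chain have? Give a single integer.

Answer: 0

Derivation:
Positions: [(0, 0), (-1, 0), (-2, 0), (-3, 0), (-4, 0), (-5, 0), (-6, 0), (-6, 1)]
No H-H contacts found.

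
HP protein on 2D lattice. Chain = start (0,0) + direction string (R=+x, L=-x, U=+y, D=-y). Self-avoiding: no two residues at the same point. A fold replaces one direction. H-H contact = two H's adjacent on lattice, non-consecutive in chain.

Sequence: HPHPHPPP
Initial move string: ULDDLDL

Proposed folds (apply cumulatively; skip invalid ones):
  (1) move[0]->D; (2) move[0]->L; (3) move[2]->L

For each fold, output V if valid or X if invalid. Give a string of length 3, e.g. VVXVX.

Answer: VVV

Derivation:
Initial: ULDDLDL -> [(0, 0), (0, 1), (-1, 1), (-1, 0), (-1, -1), (-2, -1), (-2, -2), (-3, -2)]
Fold 1: move[0]->D => DLDDLDL VALID
Fold 2: move[0]->L => LLDDLDL VALID
Fold 3: move[2]->L => LLLDLDL VALID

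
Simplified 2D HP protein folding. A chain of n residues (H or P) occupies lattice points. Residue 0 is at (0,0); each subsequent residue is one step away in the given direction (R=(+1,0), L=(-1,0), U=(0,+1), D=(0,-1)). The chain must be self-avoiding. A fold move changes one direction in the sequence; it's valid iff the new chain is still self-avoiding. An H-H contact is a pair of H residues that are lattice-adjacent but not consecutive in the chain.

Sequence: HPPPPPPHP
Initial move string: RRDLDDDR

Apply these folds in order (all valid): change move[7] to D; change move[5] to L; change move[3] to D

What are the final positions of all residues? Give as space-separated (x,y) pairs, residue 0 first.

Initial moves: RRDLDDDR
Fold: move[7]->D => RRDLDDDD (positions: [(0, 0), (1, 0), (2, 0), (2, -1), (1, -1), (1, -2), (1, -3), (1, -4), (1, -5)])
Fold: move[5]->L => RRDLDLDD (positions: [(0, 0), (1, 0), (2, 0), (2, -1), (1, -1), (1, -2), (0, -2), (0, -3), (0, -4)])
Fold: move[3]->D => RRDDDLDD (positions: [(0, 0), (1, 0), (2, 0), (2, -1), (2, -2), (2, -3), (1, -3), (1, -4), (1, -5)])

Answer: (0,0) (1,0) (2,0) (2,-1) (2,-2) (2,-3) (1,-3) (1,-4) (1,-5)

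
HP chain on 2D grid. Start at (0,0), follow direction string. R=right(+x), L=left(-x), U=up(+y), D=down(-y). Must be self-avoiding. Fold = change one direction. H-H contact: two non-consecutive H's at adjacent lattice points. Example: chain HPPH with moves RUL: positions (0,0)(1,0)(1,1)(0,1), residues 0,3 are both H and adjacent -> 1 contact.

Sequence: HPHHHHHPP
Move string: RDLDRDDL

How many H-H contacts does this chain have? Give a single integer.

Answer: 2

Derivation:
Positions: [(0, 0), (1, 0), (1, -1), (0, -1), (0, -2), (1, -2), (1, -3), (1, -4), (0, -4)]
H-H contact: residue 0 @(0,0) - residue 3 @(0, -1)
H-H contact: residue 2 @(1,-1) - residue 5 @(1, -2)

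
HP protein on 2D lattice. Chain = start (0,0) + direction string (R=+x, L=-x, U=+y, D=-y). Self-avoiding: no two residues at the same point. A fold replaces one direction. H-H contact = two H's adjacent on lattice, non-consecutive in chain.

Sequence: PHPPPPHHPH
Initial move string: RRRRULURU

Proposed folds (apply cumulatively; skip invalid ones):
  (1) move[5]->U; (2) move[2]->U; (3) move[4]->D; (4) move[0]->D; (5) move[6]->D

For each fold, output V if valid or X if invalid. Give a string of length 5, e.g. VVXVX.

Answer: VVXVX

Derivation:
Initial: RRRRULURU -> [(0, 0), (1, 0), (2, 0), (3, 0), (4, 0), (4, 1), (3, 1), (3, 2), (4, 2), (4, 3)]
Fold 1: move[5]->U => RRRRUUURU VALID
Fold 2: move[2]->U => RRURUUURU VALID
Fold 3: move[4]->D => RRURDUURU INVALID (collision), skipped
Fold 4: move[0]->D => DRURUUURU VALID
Fold 5: move[6]->D => DRURUUDRU INVALID (collision), skipped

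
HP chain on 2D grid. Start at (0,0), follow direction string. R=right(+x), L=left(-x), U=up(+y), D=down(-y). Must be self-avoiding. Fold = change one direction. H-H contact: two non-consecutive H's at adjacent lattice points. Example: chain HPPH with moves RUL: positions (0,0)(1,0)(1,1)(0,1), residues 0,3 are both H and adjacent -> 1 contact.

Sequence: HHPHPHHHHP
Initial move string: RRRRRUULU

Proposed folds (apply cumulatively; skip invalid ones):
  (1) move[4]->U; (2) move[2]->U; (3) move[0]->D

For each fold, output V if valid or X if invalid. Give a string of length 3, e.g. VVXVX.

Initial: RRRRRUULU -> [(0, 0), (1, 0), (2, 0), (3, 0), (4, 0), (5, 0), (5, 1), (5, 2), (4, 2), (4, 3)]
Fold 1: move[4]->U => RRRRUUULU VALID
Fold 2: move[2]->U => RRURUUULU VALID
Fold 3: move[0]->D => DRURUUULU VALID

Answer: VVV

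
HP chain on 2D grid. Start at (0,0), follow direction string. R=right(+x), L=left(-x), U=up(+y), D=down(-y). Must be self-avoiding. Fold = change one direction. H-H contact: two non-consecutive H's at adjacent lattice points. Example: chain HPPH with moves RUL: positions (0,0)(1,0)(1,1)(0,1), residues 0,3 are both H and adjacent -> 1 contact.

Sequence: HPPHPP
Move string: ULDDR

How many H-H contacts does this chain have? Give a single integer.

Answer: 1

Derivation:
Positions: [(0, 0), (0, 1), (-1, 1), (-1, 0), (-1, -1), (0, -1)]
H-H contact: residue 0 @(0,0) - residue 3 @(-1, 0)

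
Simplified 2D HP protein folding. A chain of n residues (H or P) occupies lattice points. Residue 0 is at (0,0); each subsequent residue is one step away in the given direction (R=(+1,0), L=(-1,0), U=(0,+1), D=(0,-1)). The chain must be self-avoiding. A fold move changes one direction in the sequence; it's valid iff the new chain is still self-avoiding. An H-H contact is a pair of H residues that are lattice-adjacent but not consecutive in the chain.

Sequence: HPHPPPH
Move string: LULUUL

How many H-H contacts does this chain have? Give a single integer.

Positions: [(0, 0), (-1, 0), (-1, 1), (-2, 1), (-2, 2), (-2, 3), (-3, 3)]
No H-H contacts found.

Answer: 0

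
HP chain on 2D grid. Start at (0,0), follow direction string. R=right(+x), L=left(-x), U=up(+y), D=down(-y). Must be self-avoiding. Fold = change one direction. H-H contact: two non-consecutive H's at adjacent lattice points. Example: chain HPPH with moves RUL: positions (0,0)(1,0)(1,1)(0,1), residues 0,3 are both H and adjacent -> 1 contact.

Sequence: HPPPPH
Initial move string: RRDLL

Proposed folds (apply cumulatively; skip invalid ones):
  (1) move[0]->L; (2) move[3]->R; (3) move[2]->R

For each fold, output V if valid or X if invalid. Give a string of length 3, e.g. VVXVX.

Initial: RRDLL -> [(0, 0), (1, 0), (2, 0), (2, -1), (1, -1), (0, -1)]
Fold 1: move[0]->L => LRDLL INVALID (collision), skipped
Fold 2: move[3]->R => RRDRL INVALID (collision), skipped
Fold 3: move[2]->R => RRRLL INVALID (collision), skipped

Answer: XXX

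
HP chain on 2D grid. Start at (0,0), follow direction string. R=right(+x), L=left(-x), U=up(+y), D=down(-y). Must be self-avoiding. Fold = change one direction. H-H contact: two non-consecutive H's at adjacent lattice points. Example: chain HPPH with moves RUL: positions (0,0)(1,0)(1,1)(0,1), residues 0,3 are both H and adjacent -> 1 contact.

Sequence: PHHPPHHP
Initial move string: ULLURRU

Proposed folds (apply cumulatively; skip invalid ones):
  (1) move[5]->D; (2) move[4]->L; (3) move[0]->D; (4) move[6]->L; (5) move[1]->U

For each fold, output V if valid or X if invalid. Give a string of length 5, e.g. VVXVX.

Answer: XXXXV

Derivation:
Initial: ULLURRU -> [(0, 0), (0, 1), (-1, 1), (-2, 1), (-2, 2), (-1, 2), (0, 2), (0, 3)]
Fold 1: move[5]->D => ULLURDU INVALID (collision), skipped
Fold 2: move[4]->L => ULLULRU INVALID (collision), skipped
Fold 3: move[0]->D => DLLURRU INVALID (collision), skipped
Fold 4: move[6]->L => ULLURRL INVALID (collision), skipped
Fold 5: move[1]->U => UULURRU VALID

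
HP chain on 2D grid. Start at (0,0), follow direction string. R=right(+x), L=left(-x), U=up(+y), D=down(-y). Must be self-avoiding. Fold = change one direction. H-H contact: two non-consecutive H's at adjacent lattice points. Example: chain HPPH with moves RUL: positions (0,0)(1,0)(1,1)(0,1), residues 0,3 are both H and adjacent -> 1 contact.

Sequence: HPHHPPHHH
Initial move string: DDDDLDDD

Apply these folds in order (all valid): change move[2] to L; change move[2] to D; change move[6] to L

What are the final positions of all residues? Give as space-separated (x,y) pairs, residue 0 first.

Answer: (0,0) (0,-1) (0,-2) (0,-3) (0,-4) (-1,-4) (-1,-5) (-2,-5) (-2,-6)

Derivation:
Initial moves: DDDDLDDD
Fold: move[2]->L => DDLDLDDD (positions: [(0, 0), (0, -1), (0, -2), (-1, -2), (-1, -3), (-2, -3), (-2, -4), (-2, -5), (-2, -6)])
Fold: move[2]->D => DDDDLDDD (positions: [(0, 0), (0, -1), (0, -2), (0, -3), (0, -4), (-1, -4), (-1, -5), (-1, -6), (-1, -7)])
Fold: move[6]->L => DDDDLDLD (positions: [(0, 0), (0, -1), (0, -2), (0, -3), (0, -4), (-1, -4), (-1, -5), (-2, -5), (-2, -6)])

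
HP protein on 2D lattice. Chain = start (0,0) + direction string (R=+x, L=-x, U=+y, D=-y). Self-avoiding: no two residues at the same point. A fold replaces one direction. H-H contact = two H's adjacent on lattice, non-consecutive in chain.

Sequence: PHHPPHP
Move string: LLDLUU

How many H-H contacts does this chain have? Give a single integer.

Positions: [(0, 0), (-1, 0), (-2, 0), (-2, -1), (-3, -1), (-3, 0), (-3, 1)]
H-H contact: residue 2 @(-2,0) - residue 5 @(-3, 0)

Answer: 1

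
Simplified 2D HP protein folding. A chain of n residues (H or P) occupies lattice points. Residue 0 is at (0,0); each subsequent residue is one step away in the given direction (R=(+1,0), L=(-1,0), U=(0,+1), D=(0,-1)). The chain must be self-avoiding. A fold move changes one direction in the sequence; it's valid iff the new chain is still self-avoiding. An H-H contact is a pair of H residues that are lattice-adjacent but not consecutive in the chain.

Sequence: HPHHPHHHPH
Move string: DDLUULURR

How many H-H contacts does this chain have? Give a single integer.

Positions: [(0, 0), (0, -1), (0, -2), (-1, -2), (-1, -1), (-1, 0), (-2, 0), (-2, 1), (-1, 1), (0, 1)]
H-H contact: residue 0 @(0,0) - residue 5 @(-1, 0)
H-H contact: residue 0 @(0,0) - residue 9 @(0, 1)

Answer: 2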